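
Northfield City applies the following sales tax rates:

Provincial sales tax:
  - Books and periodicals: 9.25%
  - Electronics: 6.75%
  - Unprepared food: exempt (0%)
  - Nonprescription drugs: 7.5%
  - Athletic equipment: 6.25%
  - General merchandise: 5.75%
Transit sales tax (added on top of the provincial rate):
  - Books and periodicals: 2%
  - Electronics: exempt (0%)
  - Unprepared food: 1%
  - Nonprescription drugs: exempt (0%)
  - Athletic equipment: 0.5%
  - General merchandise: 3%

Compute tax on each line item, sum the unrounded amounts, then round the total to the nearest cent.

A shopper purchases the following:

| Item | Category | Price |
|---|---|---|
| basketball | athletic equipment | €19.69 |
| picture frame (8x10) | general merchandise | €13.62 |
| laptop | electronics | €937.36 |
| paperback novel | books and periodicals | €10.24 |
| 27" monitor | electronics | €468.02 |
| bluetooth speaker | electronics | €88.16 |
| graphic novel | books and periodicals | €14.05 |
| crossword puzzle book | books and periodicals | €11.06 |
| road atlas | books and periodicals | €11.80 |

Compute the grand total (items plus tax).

€1682.64

Basketball €19.69: athletic equipment → 6.25% + 0.5% transit = 6.75% → €1.329075
Picture frame (8x10) €13.62: general merchandise → 5.75% + 3% transit = 8.75% → €1.19175
Laptop €937.36: electronics → 6.75% + 0% transit = 6.75% → €63.2718
Paperback novel €10.24: books and periodicals → 9.25% + 2% transit = 11.25% → €1.152
27" monitor €468.02: electronics → 6.75% + 0% transit = 6.75% → €31.59135
Bluetooth speaker €88.16: electronics → 6.75% + 0% transit = 6.75% → €5.9508
Graphic novel €14.05: books and periodicals → 9.25% + 2% transit = 11.25% → €1.580625
Crossword puzzle book €11.06: books and periodicals → 9.25% + 2% transit = 11.25% → €1.24425
Road atlas €11.80: books and periodicals → 9.25% + 2% transit = 11.25% → €1.3275
Subtotal = €1574.00; unrounded tax = €108.63915 → €108.64; total due = €1682.64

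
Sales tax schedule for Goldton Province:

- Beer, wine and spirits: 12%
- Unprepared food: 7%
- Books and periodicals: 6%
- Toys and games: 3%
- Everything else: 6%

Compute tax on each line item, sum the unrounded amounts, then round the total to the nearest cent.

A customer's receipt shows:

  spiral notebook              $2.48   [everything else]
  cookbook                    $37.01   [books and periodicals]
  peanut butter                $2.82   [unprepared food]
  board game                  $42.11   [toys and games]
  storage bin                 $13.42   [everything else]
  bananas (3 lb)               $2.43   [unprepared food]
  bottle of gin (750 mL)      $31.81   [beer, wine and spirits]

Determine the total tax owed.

$8.62

Spiral notebook $2.48: everything else → 6% → $0.1488
Cookbook $37.01: books and periodicals → 6% → $2.2206
Peanut butter $2.82: unprepared food → 7% → $0.1974
Board game $42.11: toys and games → 3% → $1.2633
Storage bin $13.42: everything else → 6% → $0.8052
Bananas (3 lb) $2.43: unprepared food → 7% → $0.1701
Bottle of gin (750 mL) $31.81: beer, wine and spirits → 12% → $3.8172
Unrounded tax sum = $8.6226 → $8.62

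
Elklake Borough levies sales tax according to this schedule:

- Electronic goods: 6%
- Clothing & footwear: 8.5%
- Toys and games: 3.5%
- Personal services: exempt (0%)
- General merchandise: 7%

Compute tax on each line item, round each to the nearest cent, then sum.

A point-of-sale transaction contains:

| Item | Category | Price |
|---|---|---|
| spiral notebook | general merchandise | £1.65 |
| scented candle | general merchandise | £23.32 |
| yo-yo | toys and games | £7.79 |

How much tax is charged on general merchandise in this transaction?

£1.75

Spiral notebook £1.65: general merchandise → 7% → £0.12
Scented candle £23.32: general merchandise → 7% → £1.63
Tax on general merchandise = £0.12 + £1.63 = £1.75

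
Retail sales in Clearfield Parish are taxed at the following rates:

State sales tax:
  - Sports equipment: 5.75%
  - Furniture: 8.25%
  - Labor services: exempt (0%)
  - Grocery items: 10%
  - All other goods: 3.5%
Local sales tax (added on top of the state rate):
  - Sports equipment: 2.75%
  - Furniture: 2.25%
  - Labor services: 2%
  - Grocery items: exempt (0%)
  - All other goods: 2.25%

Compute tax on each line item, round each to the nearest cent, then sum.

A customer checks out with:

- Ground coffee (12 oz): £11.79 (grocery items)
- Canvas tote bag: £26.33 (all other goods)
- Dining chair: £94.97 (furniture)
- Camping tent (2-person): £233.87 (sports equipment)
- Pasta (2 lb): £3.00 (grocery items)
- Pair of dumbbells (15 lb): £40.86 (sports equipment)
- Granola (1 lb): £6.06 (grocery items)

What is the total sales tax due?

Ground coffee (12 oz) £11.79: grocery items → 10% + 0% local = 10% → £1.18
Canvas tote bag £26.33: all other goods → 3.5% + 2.25% local = 5.75% → £1.51
Dining chair £94.97: furniture → 8.25% + 2.25% local = 10.5% → £9.97
Camping tent (2-person) £233.87: sports equipment → 5.75% + 2.75% local = 8.5% → £19.88
Pasta (2 lb) £3.00: grocery items → 10% + 0% local = 10% → £0.30
Pair of dumbbells (15 lb) £40.86: sports equipment → 5.75% + 2.75% local = 8.5% → £3.47
Granola (1 lb) £6.06: grocery items → 10% + 0% local = 10% → £0.61
Total tax = £1.18 + £1.51 + £9.97 + £19.88 + £0.30 + £3.47 + £0.61 = £36.92

£36.92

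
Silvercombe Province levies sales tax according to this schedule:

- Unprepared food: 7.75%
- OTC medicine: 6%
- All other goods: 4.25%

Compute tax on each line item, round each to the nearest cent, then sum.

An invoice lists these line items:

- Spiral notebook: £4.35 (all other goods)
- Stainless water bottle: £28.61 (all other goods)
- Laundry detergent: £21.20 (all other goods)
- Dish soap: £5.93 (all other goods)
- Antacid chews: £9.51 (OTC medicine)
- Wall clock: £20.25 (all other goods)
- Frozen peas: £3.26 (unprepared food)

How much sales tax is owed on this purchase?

£4.23

Spiral notebook £4.35: all other goods → 4.25% → £0.18
Stainless water bottle £28.61: all other goods → 4.25% → £1.22
Laundry detergent £21.20: all other goods → 4.25% → £0.90
Dish soap £5.93: all other goods → 4.25% → £0.25
Antacid chews £9.51: OTC medicine → 6% → £0.57
Wall clock £20.25: all other goods → 4.25% → £0.86
Frozen peas £3.26: unprepared food → 7.75% → £0.25
Total tax = £0.18 + £1.22 + £0.90 + £0.25 + £0.57 + £0.86 + £0.25 = £4.23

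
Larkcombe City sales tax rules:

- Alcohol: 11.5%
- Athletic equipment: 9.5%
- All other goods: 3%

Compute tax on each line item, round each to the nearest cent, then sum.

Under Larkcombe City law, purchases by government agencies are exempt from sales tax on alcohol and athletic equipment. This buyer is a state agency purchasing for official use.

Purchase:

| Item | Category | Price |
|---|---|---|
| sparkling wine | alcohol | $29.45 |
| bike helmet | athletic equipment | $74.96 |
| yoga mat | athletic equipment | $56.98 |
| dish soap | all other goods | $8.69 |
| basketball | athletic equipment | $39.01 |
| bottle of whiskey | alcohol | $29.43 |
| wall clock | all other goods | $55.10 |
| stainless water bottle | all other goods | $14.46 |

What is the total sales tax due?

$2.34

Sparkling wine $29.45: alcohol, buyer-exempt → 0% → $0.00
Bike helmet $74.96: athletic equipment, buyer-exempt → 0% → $0.00
Yoga mat $56.98: athletic equipment, buyer-exempt → 0% → $0.00
Dish soap $8.69: all other goods → 3% → $0.26
Basketball $39.01: athletic equipment, buyer-exempt → 0% → $0.00
Bottle of whiskey $29.43: alcohol, buyer-exempt → 0% → $0.00
Wall clock $55.10: all other goods → 3% → $1.65
Stainless water bottle $14.46: all other goods → 3% → $0.43
Total tax = $0.26 + $1.65 + $0.43 = $2.34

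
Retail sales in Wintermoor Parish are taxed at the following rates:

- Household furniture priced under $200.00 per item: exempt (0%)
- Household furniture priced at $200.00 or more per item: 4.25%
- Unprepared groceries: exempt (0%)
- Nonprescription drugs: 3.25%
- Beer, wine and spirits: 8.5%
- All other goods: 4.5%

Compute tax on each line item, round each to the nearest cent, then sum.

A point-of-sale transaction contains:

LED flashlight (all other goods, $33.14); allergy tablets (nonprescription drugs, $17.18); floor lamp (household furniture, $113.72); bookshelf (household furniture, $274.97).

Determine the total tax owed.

LED flashlight $33.14: all other goods → 4.5% → $1.49
Allergy tablets $17.18: nonprescription drugs → 3.25% → $0.56
Floor lamp $113.72: household furniture, under $200.00 → 0% → $0.00
Bookshelf $274.97: household furniture, $200.00 or more → 4.25% → $11.69
Total tax = $1.49 + $0.56 + $11.69 = $13.74

$13.74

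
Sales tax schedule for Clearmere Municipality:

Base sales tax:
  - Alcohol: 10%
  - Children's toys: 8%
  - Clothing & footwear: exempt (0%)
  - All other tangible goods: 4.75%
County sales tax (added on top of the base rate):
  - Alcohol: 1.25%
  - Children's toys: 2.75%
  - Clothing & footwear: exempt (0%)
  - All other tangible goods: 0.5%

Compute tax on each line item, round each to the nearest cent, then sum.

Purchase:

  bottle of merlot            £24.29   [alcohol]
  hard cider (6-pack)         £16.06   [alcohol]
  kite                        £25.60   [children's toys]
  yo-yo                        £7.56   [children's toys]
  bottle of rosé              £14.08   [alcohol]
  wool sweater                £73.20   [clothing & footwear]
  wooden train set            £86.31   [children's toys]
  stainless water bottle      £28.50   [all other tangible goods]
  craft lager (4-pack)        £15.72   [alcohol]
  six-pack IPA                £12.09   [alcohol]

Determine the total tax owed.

£23.59

Bottle of merlot £24.29: alcohol → 10% + 1.25% county = 11.25% → £2.73
Hard cider (6-pack) £16.06: alcohol → 10% + 1.25% county = 11.25% → £1.81
Kite £25.60: children's toys → 8% + 2.75% county = 10.75% → £2.75
Yo-yo £7.56: children's toys → 8% + 2.75% county = 10.75% → £0.81
Bottle of rosé £14.08: alcohol → 10% + 1.25% county = 11.25% → £1.58
Wool sweater £73.20: clothing & footwear → 0% + 0% county = 0% → £0.00
Wooden train set £86.31: children's toys → 8% + 2.75% county = 10.75% → £9.28
Stainless water bottle £28.50: all other tangible goods → 4.75% + 0.5% county = 5.25% → £1.50
Craft lager (4-pack) £15.72: alcohol → 10% + 1.25% county = 11.25% → £1.77
Six-pack IPA £12.09: alcohol → 10% + 1.25% county = 11.25% → £1.36
Total tax = £2.73 + £1.81 + £2.75 + £0.81 + £1.58 + £9.28 + £1.50 + £1.77 + £1.36 = £23.59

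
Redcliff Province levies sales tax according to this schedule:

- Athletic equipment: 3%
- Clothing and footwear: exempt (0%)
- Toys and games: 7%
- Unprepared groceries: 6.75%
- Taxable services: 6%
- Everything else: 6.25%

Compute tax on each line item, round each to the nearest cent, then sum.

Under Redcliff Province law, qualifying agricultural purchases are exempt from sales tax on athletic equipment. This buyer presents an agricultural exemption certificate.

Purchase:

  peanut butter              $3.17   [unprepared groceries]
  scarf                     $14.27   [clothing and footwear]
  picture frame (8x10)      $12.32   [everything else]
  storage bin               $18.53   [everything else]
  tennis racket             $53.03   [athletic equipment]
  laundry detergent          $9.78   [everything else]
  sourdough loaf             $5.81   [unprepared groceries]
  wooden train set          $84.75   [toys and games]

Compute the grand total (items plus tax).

$210.73

Peanut butter $3.17: unprepared groceries → 6.75% → $0.21
Scarf $14.27: clothing and footwear → 0% → $0.00
Picture frame (8x10) $12.32: everything else → 6.25% → $0.77
Storage bin $18.53: everything else → 6.25% → $1.16
Tennis racket $53.03: athletic equipment, buyer-exempt → 0% → $0.00
Laundry detergent $9.78: everything else → 6.25% → $0.61
Sourdough loaf $5.81: unprepared groceries → 6.75% → $0.39
Wooden train set $84.75: toys and games → 7% → $5.93
Subtotal = $201.66; tax = $9.07; total due = $210.73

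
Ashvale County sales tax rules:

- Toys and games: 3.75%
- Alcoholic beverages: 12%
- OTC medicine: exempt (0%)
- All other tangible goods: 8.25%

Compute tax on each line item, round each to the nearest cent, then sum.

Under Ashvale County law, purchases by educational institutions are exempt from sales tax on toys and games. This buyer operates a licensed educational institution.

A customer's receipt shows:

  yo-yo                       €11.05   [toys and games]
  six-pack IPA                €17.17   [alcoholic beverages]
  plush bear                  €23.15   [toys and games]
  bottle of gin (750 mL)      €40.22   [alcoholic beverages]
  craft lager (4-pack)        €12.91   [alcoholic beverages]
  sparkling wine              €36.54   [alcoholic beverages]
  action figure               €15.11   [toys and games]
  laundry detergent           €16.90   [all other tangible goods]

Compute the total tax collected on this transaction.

€14.21

Yo-yo €11.05: toys and games, buyer-exempt → 0% → €0.00
Six-pack IPA €17.17: alcoholic beverages → 12% → €2.06
Plush bear €23.15: toys and games, buyer-exempt → 0% → €0.00
Bottle of gin (750 mL) €40.22: alcoholic beverages → 12% → €4.83
Craft lager (4-pack) €12.91: alcoholic beverages → 12% → €1.55
Sparkling wine €36.54: alcoholic beverages → 12% → €4.38
Action figure €15.11: toys and games, buyer-exempt → 0% → €0.00
Laundry detergent €16.90: all other tangible goods → 8.25% → €1.39
Total tax = €2.06 + €4.83 + €1.55 + €4.38 + €1.39 = €14.21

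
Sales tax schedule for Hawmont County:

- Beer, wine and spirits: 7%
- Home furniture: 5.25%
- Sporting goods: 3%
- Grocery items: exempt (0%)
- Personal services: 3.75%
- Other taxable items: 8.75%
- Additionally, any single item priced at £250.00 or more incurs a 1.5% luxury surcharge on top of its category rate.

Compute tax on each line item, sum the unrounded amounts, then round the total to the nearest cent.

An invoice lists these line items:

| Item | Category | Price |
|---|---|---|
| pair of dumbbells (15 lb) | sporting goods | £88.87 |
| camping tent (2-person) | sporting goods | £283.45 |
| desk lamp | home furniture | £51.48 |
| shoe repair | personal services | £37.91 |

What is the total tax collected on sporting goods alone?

£15.42

Pair of dumbbells (15 lb) £88.87: sporting goods → 3% → £2.6661
Camping tent (2-person) £283.45: sporting goods → 3% + 1.5% surcharge = 4.5% → £12.75525
Tax on sporting goods: unrounded sum = £15.42135 → £15.42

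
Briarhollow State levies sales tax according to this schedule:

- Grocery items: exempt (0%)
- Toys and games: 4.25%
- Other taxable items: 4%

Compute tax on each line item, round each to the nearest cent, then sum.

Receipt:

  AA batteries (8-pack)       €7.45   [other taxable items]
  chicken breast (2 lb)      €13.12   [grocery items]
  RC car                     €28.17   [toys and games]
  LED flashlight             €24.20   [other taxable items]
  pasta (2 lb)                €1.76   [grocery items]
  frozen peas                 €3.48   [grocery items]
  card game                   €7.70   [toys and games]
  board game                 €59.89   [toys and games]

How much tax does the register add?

AA batteries (8-pack) €7.45: other taxable items → 4% → €0.30
Chicken breast (2 lb) €13.12: grocery items → 0% → €0.00
RC car €28.17: toys and games → 4.25% → €1.20
LED flashlight €24.20: other taxable items → 4% → €0.97
Pasta (2 lb) €1.76: grocery items → 0% → €0.00
Frozen peas €3.48: grocery items → 0% → €0.00
Card game €7.70: toys and games → 4.25% → €0.33
Board game €59.89: toys and games → 4.25% → €2.55
Total tax = €0.30 + €1.20 + €0.97 + €0.33 + €2.55 = €5.35

€5.35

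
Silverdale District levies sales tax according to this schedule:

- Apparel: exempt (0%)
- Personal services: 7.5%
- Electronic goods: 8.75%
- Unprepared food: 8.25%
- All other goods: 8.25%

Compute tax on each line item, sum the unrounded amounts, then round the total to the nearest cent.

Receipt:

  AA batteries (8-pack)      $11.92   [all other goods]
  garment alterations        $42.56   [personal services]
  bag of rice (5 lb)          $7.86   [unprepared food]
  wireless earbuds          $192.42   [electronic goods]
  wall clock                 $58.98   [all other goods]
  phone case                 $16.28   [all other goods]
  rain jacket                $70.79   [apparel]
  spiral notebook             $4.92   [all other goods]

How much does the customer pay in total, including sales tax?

AA batteries (8-pack) $11.92: all other goods → 8.25% → $0.9834
Garment alterations $42.56: personal services → 7.5% → $3.192
Bag of rice (5 lb) $7.86: unprepared food → 8.25% → $0.64845
Wireless earbuds $192.42: electronic goods → 8.75% → $16.83675
Wall clock $58.98: all other goods → 8.25% → $4.86585
Phone case $16.28: all other goods → 8.25% → $1.3431
Rain jacket $70.79: apparel → 0% → $0.00
Spiral notebook $4.92: all other goods → 8.25% → $0.4059
Subtotal = $405.73; unrounded tax = $28.27545 → $28.28; total due = $434.01

$434.01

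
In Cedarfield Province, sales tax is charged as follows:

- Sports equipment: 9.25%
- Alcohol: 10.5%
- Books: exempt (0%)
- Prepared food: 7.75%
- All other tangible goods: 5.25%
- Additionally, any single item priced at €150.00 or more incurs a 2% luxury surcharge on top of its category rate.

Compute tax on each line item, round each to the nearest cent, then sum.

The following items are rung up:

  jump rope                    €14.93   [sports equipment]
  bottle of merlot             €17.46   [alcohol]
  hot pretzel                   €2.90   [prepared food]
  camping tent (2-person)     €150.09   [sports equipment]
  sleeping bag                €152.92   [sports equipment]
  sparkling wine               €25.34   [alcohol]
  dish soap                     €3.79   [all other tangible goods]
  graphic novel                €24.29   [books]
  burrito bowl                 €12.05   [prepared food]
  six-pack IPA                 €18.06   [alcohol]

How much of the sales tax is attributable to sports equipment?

Jump rope €14.93: sports equipment → 9.25% → €1.38
Camping tent (2-person) €150.09: sports equipment → 9.25% + 2% surcharge = 11.25% → €16.89
Sleeping bag €152.92: sports equipment → 9.25% + 2% surcharge = 11.25% → €17.20
Tax on sports equipment = €1.38 + €16.89 + €17.20 = €35.47

€35.47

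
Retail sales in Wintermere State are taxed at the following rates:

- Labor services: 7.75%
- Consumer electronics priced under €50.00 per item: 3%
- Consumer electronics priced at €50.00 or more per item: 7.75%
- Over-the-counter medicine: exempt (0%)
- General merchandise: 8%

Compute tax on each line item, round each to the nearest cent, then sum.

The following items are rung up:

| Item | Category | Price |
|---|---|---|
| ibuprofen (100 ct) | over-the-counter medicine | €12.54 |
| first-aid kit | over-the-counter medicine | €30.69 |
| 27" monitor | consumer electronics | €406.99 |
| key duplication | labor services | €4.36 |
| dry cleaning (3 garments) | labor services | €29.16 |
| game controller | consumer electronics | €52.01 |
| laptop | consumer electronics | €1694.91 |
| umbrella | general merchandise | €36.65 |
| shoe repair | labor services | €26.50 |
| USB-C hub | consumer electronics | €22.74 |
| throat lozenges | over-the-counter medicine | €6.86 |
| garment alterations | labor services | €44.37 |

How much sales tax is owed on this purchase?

Ibuprofen (100 ct) €12.54: over-the-counter medicine → 0% → €0.00
First-aid kit €30.69: over-the-counter medicine → 0% → €0.00
27" monitor €406.99: consumer electronics, €50.00 or more → 7.75% → €31.54
Key duplication €4.36: labor services → 7.75% → €0.34
Dry cleaning (3 garments) €29.16: labor services → 7.75% → €2.26
Game controller €52.01: consumer electronics, €50.00 or more → 7.75% → €4.03
Laptop €1694.91: consumer electronics, €50.00 or more → 7.75% → €131.36
Umbrella €36.65: general merchandise → 8% → €2.93
Shoe repair €26.50: labor services → 7.75% → €2.05
USB-C hub €22.74: consumer electronics, under €50.00 → 3% → €0.68
Throat lozenges €6.86: over-the-counter medicine → 0% → €0.00
Garment alterations €44.37: labor services → 7.75% → €3.44
Total tax = €31.54 + €0.34 + €2.26 + €4.03 + €131.36 + €2.93 + €2.05 + €0.68 + €3.44 = €178.63

€178.63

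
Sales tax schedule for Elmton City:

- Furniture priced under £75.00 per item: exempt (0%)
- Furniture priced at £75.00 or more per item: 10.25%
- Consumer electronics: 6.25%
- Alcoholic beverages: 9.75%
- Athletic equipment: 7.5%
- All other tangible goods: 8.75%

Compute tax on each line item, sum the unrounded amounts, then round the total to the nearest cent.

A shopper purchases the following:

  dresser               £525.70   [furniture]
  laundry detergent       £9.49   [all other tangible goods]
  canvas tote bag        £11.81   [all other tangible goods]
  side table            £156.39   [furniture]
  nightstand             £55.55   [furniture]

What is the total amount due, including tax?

Dresser £525.70: furniture, £75.00 or more → 10.25% → £53.88425
Laundry detergent £9.49: all other tangible goods → 8.75% → £0.830375
Canvas tote bag £11.81: all other tangible goods → 8.75% → £1.033375
Side table £156.39: furniture, £75.00 or more → 10.25% → £16.029975
Nightstand £55.55: furniture, under £75.00 → 0% → £0.00
Subtotal = £758.94; unrounded tax = £71.777975 → £71.78; total due = £830.72

£830.72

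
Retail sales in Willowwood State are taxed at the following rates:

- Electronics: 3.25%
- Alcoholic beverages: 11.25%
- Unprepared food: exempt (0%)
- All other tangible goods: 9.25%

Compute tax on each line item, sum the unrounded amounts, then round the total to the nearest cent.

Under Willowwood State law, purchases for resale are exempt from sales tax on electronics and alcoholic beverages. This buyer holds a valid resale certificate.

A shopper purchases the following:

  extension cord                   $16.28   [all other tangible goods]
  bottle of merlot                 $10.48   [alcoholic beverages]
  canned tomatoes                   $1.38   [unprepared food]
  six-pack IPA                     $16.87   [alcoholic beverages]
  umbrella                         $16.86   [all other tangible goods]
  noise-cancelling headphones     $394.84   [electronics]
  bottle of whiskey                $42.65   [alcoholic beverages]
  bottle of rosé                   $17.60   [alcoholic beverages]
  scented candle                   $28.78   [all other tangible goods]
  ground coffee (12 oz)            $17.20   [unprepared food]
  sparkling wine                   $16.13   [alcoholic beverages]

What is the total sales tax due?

Extension cord $16.28: all other tangible goods → 9.25% → $1.5059
Bottle of merlot $10.48: alcoholic beverages, buyer-exempt → 0% → $0.00
Canned tomatoes $1.38: unprepared food → 0% → $0.00
Six-pack IPA $16.87: alcoholic beverages, buyer-exempt → 0% → $0.00
Umbrella $16.86: all other tangible goods → 9.25% → $1.55955
Noise-cancelling headphones $394.84: electronics, buyer-exempt → 0% → $0.00
Bottle of whiskey $42.65: alcoholic beverages, buyer-exempt → 0% → $0.00
Bottle of rosé $17.60: alcoholic beverages, buyer-exempt → 0% → $0.00
Scented candle $28.78: all other tangible goods → 9.25% → $2.66215
Ground coffee (12 oz) $17.20: unprepared food → 0% → $0.00
Sparkling wine $16.13: alcoholic beverages, buyer-exempt → 0% → $0.00
Unrounded tax sum = $5.7276 → $5.73

$5.73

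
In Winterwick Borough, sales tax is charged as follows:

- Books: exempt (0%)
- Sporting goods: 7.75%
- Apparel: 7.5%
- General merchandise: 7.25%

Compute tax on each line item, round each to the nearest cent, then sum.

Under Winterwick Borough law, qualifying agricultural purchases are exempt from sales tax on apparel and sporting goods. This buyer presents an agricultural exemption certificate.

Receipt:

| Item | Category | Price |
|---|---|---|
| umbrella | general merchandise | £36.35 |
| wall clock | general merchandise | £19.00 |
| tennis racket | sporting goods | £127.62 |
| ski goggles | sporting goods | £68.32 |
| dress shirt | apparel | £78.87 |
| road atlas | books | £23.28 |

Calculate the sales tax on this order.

Umbrella £36.35: general merchandise → 7.25% → £2.64
Wall clock £19.00: general merchandise → 7.25% → £1.38
Tennis racket £127.62: sporting goods, buyer-exempt → 0% → £0.00
Ski goggles £68.32: sporting goods, buyer-exempt → 0% → £0.00
Dress shirt £78.87: apparel, buyer-exempt → 0% → £0.00
Road atlas £23.28: books → 0% → £0.00
Total tax = £2.64 + £1.38 = £4.02

£4.02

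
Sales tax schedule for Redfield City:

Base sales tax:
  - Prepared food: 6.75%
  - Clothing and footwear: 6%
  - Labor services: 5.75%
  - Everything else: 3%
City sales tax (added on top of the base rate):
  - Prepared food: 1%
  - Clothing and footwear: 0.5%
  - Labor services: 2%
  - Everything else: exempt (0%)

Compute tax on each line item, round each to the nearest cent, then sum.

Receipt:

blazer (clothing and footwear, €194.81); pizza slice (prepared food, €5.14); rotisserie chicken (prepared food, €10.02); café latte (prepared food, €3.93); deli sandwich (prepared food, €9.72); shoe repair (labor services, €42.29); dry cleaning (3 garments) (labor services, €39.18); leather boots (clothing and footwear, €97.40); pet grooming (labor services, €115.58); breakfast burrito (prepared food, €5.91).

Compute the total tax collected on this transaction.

€36.96

Blazer €194.81: clothing and footwear → 6% + 0.5% city = 6.5% → €12.66
Pizza slice €5.14: prepared food → 6.75% + 1% city = 7.75% → €0.40
Rotisserie chicken €10.02: prepared food → 6.75% + 1% city = 7.75% → €0.78
Café latte €3.93: prepared food → 6.75% + 1% city = 7.75% → €0.30
Deli sandwich €9.72: prepared food → 6.75% + 1% city = 7.75% → €0.75
Shoe repair €42.29: labor services → 5.75% + 2% city = 7.75% → €3.28
Dry cleaning (3 garments) €39.18: labor services → 5.75% + 2% city = 7.75% → €3.04
Leather boots €97.40: clothing and footwear → 6% + 0.5% city = 6.5% → €6.33
Pet grooming €115.58: labor services → 5.75% + 2% city = 7.75% → €8.96
Breakfast burrito €5.91: prepared food → 6.75% + 1% city = 7.75% → €0.46
Total tax = €12.66 + €0.40 + €0.78 + €0.30 + €0.75 + €3.28 + €3.04 + €6.33 + €8.96 + €0.46 = €36.96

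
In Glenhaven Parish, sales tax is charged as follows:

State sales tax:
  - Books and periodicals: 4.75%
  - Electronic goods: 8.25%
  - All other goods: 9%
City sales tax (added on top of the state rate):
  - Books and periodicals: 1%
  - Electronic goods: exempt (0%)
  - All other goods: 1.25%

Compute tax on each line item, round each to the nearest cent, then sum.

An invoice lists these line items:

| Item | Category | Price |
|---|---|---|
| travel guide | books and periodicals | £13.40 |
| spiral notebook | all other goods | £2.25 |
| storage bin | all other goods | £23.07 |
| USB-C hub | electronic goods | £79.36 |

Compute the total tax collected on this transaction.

£9.91

Travel guide £13.40: books and periodicals → 4.75% + 1% city = 5.75% → £0.77
Spiral notebook £2.25: all other goods → 9% + 1.25% city = 10.25% → £0.23
Storage bin £23.07: all other goods → 9% + 1.25% city = 10.25% → £2.36
USB-C hub £79.36: electronic goods → 8.25% + 0% city = 8.25% → £6.55
Total tax = £0.77 + £0.23 + £2.36 + £6.55 = £9.91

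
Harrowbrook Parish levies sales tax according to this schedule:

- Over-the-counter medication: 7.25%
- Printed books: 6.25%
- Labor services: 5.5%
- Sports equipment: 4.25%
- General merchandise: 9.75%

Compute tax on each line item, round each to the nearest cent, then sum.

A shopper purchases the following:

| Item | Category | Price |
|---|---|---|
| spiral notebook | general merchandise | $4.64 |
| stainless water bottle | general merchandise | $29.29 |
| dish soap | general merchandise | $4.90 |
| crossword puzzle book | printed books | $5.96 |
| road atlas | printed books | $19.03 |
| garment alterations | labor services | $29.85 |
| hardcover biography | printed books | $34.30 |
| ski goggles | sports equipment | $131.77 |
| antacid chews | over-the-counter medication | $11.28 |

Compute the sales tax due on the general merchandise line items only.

$3.79

Spiral notebook $4.64: general merchandise → 9.75% → $0.45
Stainless water bottle $29.29: general merchandise → 9.75% → $2.86
Dish soap $4.90: general merchandise → 9.75% → $0.48
Tax on general merchandise = $0.45 + $2.86 + $0.48 = $3.79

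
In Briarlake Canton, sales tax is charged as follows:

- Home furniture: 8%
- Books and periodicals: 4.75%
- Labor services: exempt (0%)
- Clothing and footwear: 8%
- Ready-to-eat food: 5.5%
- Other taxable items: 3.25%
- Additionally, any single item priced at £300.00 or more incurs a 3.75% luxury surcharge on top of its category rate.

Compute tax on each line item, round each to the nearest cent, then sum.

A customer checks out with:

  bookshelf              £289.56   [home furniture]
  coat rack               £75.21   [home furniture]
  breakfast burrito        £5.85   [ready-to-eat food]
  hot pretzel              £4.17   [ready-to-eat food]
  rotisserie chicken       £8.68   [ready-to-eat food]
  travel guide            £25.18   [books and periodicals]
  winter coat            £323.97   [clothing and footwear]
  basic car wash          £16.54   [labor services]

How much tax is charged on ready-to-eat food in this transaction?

£1.03

Breakfast burrito £5.85: ready-to-eat food → 5.5% → £0.32
Hot pretzel £4.17: ready-to-eat food → 5.5% → £0.23
Rotisserie chicken £8.68: ready-to-eat food → 5.5% → £0.48
Tax on ready-to-eat food = £0.32 + £0.23 + £0.48 = £1.03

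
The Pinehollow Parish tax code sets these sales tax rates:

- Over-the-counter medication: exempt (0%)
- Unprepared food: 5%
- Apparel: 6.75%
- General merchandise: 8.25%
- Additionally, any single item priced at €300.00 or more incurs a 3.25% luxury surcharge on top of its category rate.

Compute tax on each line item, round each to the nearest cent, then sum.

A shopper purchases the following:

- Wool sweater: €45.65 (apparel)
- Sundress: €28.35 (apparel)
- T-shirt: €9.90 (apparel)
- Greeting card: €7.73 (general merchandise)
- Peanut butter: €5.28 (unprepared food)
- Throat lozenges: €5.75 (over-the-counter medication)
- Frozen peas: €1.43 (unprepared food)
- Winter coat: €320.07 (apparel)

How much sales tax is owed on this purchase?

€38.64

Wool sweater €45.65: apparel → 6.75% → €3.08
Sundress €28.35: apparel → 6.75% → €1.91
T-shirt €9.90: apparel → 6.75% → €0.67
Greeting card €7.73: general merchandise → 8.25% → €0.64
Peanut butter €5.28: unprepared food → 5% → €0.26
Throat lozenges €5.75: over-the-counter medication → 0% → €0.00
Frozen peas €1.43: unprepared food → 5% → €0.07
Winter coat €320.07: apparel → 6.75% + 3.25% surcharge = 10% → €32.01
Total tax = €3.08 + €1.91 + €0.67 + €0.64 + €0.26 + €0.07 + €32.01 = €38.64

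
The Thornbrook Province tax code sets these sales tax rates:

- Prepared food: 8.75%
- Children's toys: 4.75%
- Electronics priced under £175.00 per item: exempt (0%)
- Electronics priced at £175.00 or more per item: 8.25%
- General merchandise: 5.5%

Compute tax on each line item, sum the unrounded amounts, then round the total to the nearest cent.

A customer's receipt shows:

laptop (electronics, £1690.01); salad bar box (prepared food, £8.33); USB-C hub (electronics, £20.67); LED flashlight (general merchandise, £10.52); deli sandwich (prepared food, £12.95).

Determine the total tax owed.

£141.87

Laptop £1690.01: electronics, £175.00 or more → 8.25% → £139.425825
Salad bar box £8.33: prepared food → 8.75% → £0.728875
USB-C hub £20.67: electronics, under £175.00 → 0% → £0.00
LED flashlight £10.52: general merchandise → 5.5% → £0.5786
Deli sandwich £12.95: prepared food → 8.75% → £1.133125
Unrounded tax sum = £141.866425 → £141.87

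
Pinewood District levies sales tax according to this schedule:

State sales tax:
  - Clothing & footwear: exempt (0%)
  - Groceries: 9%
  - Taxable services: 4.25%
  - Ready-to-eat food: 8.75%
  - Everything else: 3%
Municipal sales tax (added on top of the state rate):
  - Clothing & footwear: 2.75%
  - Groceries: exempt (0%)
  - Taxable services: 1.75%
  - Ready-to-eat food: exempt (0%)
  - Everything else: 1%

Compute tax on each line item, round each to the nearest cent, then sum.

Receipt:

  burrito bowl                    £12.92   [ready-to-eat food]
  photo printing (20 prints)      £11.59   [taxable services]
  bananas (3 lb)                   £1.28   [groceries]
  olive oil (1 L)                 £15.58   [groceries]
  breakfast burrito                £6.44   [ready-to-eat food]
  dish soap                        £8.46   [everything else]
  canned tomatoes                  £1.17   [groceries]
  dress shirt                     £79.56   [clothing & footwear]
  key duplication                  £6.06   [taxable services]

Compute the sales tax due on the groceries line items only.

£1.63

Bananas (3 lb) £1.28: groceries → 9% + 0% municipal = 9% → £0.12
Olive oil (1 L) £15.58: groceries → 9% + 0% municipal = 9% → £1.40
Canned tomatoes £1.17: groceries → 9% + 0% municipal = 9% → £0.11
Tax on groceries = £0.12 + £1.40 + £0.11 = £1.63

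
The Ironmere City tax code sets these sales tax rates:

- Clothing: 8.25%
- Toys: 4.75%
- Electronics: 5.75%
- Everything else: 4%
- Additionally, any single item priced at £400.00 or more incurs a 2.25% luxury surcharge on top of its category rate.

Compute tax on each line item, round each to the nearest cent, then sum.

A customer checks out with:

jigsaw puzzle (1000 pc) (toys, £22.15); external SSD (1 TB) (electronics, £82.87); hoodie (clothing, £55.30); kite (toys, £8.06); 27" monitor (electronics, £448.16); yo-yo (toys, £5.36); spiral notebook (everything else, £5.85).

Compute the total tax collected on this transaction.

£47.09

Jigsaw puzzle (1000 pc) £22.15: toys → 4.75% → £1.05
External SSD (1 TB) £82.87: electronics → 5.75% → £4.77
Hoodie £55.30: clothing → 8.25% → £4.56
Kite £8.06: toys → 4.75% → £0.38
27" monitor £448.16: electronics → 5.75% + 2.25% surcharge = 8% → £35.85
Yo-yo £5.36: toys → 4.75% → £0.25
Spiral notebook £5.85: everything else → 4% → £0.23
Total tax = £1.05 + £4.77 + £4.56 + £0.38 + £35.85 + £0.25 + £0.23 = £47.09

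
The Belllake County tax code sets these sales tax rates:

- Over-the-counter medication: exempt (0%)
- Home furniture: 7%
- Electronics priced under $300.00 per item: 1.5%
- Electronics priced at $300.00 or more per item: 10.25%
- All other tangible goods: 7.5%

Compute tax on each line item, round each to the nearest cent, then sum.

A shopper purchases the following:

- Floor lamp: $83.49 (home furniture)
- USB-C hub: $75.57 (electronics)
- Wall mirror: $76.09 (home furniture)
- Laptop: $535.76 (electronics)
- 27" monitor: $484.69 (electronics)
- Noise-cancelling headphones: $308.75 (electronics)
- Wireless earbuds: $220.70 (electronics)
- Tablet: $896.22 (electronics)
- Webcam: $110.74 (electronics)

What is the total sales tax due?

$245.38

Floor lamp $83.49: home furniture → 7% → $5.84
USB-C hub $75.57: electronics, under $300.00 → 1.5% → $1.13
Wall mirror $76.09: home furniture → 7% → $5.33
Laptop $535.76: electronics, $300.00 or more → 10.25% → $54.92
27" monitor $484.69: electronics, $300.00 or more → 10.25% → $49.68
Noise-cancelling headphones $308.75: electronics, $300.00 or more → 10.25% → $31.65
Wireless earbuds $220.70: electronics, under $300.00 → 1.5% → $3.31
Tablet $896.22: electronics, $300.00 or more → 10.25% → $91.86
Webcam $110.74: electronics, under $300.00 → 1.5% → $1.66
Total tax = $5.84 + $1.13 + $5.33 + $54.92 + $49.68 + $31.65 + $3.31 + $91.86 + $1.66 = $245.38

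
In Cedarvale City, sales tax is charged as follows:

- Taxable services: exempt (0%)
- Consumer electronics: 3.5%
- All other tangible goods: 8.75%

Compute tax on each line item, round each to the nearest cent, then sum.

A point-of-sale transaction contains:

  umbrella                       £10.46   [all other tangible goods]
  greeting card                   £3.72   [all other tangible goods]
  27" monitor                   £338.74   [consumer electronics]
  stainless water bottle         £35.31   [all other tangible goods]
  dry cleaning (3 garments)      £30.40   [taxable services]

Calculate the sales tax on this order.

Umbrella £10.46: all other tangible goods → 8.75% → £0.92
Greeting card £3.72: all other tangible goods → 8.75% → £0.33
27" monitor £338.74: consumer electronics → 3.5% → £11.86
Stainless water bottle £35.31: all other tangible goods → 8.75% → £3.09
Dry cleaning (3 garments) £30.40: taxable services → 0% → £0.00
Total tax = £0.92 + £0.33 + £11.86 + £3.09 = £16.20

£16.20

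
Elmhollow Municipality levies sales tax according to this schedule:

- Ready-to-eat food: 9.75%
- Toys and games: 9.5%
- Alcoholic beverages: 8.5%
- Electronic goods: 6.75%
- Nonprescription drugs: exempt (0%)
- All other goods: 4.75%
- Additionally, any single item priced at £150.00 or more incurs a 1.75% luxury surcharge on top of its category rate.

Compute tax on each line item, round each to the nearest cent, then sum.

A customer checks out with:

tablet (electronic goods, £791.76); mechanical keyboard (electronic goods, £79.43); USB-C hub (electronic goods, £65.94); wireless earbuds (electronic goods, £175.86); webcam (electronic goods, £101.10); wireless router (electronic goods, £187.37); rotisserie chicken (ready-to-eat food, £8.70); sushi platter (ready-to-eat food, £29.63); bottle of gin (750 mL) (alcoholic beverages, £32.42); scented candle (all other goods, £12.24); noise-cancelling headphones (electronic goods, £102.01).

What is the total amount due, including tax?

Tablet £791.76: electronic goods → 6.75% + 1.75% surcharge = 8.5% → £67.30
Mechanical keyboard £79.43: electronic goods → 6.75% → £5.36
USB-C hub £65.94: electronic goods → 6.75% → £4.45
Wireless earbuds £175.86: electronic goods → 6.75% + 1.75% surcharge = 8.5% → £14.95
Webcam £101.10: electronic goods → 6.75% → £6.82
Wireless router £187.37: electronic goods → 6.75% + 1.75% surcharge = 8.5% → £15.93
Rotisserie chicken £8.70: ready-to-eat food → 9.75% → £0.85
Sushi platter £29.63: ready-to-eat food → 9.75% → £2.89
Bottle of gin (750 mL) £32.42: alcoholic beverages → 8.5% → £2.76
Scented candle £12.24: all other goods → 4.75% → £0.58
Noise-cancelling headphones £102.01: electronic goods → 6.75% → £6.89
Subtotal = £1586.46; tax = £128.78; total due = £1715.24

£1715.24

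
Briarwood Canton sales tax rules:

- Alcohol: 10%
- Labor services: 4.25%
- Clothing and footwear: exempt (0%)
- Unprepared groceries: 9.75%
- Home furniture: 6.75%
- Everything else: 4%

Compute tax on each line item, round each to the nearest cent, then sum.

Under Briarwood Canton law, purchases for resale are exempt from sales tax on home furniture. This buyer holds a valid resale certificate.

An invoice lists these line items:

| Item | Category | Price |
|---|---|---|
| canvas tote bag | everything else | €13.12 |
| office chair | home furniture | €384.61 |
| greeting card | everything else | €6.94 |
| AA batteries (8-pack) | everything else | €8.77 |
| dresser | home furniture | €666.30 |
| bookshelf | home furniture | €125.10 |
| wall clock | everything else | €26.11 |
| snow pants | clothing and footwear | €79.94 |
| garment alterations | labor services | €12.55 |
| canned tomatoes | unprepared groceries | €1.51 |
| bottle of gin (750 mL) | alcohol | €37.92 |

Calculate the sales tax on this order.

Canvas tote bag €13.12: everything else → 4% → €0.52
Office chair €384.61: home furniture, buyer-exempt → 0% → €0.00
Greeting card €6.94: everything else → 4% → €0.28
AA batteries (8-pack) €8.77: everything else → 4% → €0.35
Dresser €666.30: home furniture, buyer-exempt → 0% → €0.00
Bookshelf €125.10: home furniture, buyer-exempt → 0% → €0.00
Wall clock €26.11: everything else → 4% → €1.04
Snow pants €79.94: clothing and footwear → 0% → €0.00
Garment alterations €12.55: labor services → 4.25% → €0.53
Canned tomatoes €1.51: unprepared groceries → 9.75% → €0.15
Bottle of gin (750 mL) €37.92: alcohol → 10% → €3.79
Total tax = €0.52 + €0.28 + €0.35 + €1.04 + €0.53 + €0.15 + €3.79 = €6.66

€6.66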